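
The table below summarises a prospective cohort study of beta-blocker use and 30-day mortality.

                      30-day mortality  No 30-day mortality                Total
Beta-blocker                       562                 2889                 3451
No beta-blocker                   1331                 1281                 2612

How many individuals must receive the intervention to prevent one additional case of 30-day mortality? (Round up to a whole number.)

3

Risk in treated group = 562/3451 = 0.16285; risk in control = 1331/2612 = 0.50957.
Absolute risk reduction = 0.50957 − 0.16285 = 0.34672
NNT = 1 / ARR = 1 / 0.34672 = 2.884 → round up → 3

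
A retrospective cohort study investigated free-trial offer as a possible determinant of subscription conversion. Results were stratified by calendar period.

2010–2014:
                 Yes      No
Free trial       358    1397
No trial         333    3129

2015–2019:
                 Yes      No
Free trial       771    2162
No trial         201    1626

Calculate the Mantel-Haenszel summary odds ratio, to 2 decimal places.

2.65

OR_MH = Σ(aᵢdᵢ/nᵢ) / Σ(bᵢcᵢ/nᵢ), where nᵢ is the stratum total.
Stratum 1 (2010–2014): n = 5217; a·d/n = 358·3129/5217 = 214.7177; b·c/n = 1397·333/5217 = 89.1702
Stratum 2 (2015–2019): n = 4760; a·d/n = 771·1626/4760 = 263.3710; b·c/n = 2162·201/4760 = 91.2945
OR_MH = (214.7177 + 263.3710) / (89.1702 + 91.2945) = 478.0887 / 180.4648 = 2.64921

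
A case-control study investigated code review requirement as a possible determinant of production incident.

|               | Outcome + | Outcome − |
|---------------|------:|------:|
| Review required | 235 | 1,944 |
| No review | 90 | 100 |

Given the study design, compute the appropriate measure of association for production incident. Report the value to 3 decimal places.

Cells: a = 235, b = 1944, c = 90, d = 100.
This is a case-control study: participants were sampled on outcome status, so risks in the source population cannot be estimated directly — relative risk is not valid here. The odds ratio is the appropriate measure.
OR = (a·d)/(b·c) = (235 × 100) / (1944 × 90) = 23500 / 174960 = 0.13432

0.134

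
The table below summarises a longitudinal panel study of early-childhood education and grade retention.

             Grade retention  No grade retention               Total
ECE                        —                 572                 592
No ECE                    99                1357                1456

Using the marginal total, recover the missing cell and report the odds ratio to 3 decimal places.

The missing cell is in the exposed row: 592 − 572 = 20.
So a = 20, b = 572, c = 99, d = 1357.
OR = (a·d)/(b·c) = (20 × 1357) / (572 × 99) = 27140 / 56628 = 0.47927

0.479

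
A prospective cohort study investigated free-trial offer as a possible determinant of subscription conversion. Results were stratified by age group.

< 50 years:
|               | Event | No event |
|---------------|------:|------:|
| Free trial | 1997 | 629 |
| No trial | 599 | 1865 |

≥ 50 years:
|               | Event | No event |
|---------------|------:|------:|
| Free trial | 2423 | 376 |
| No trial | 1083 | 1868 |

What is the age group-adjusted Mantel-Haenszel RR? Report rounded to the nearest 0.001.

RR_MH = Σ(aᵢ·n₀ᵢ/nᵢ) / Σ(cᵢ·n₁ᵢ/nᵢ), with n₁ᵢ = aᵢ+bᵢ (exposed), n₀ᵢ = cᵢ+dᵢ (unexposed), nᵢ = n₁ᵢ+n₀ᵢ.
Stratum 1 (< 50 years): n₁ = 2626, n₀ = 2464, n = 5090; a·n₀/n = 1997·2464/5090 = 966.7206; c·n₁/n = 599·2626/5090 = 309.0322
Stratum 2 (≥ 50 years): n₁ = 2799, n₀ = 2951, n = 5750; a·n₀/n = 2423·2951/5750 = 1243.5257; c·n₁/n = 1083·2799/5750 = 527.1856
RR_MH = (966.7206 + 1243.5257) / (309.0322 + 527.1856) = 2210.2464 / 836.2178 = 2.64315

2.643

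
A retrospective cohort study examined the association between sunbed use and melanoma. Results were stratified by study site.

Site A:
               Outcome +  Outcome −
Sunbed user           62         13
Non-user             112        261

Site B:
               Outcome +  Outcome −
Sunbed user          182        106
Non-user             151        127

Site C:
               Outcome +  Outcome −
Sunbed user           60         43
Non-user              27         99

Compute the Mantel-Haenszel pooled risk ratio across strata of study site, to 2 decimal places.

1.62

RR_MH = Σ(aᵢ·n₀ᵢ/nᵢ) / Σ(cᵢ·n₁ᵢ/nᵢ), with n₁ᵢ = aᵢ+bᵢ (exposed), n₀ᵢ = cᵢ+dᵢ (unexposed), nᵢ = n₁ᵢ+n₀ᵢ.
Stratum 1 (Site A): n₁ = 75, n₀ = 373, n = 448; a·n₀/n = 62·373/448 = 51.6205; c·n₁/n = 112·75/448 = 18.7500
Stratum 2 (Site B): n₁ = 288, n₀ = 278, n = 566; a·n₀/n = 182·278/566 = 89.3922; c·n₁/n = 151·288/566 = 76.8339
Stratum 3 (Site C): n₁ = 103, n₀ = 126, n = 229; a·n₀/n = 60·126/229 = 33.0131; c·n₁/n = 27·103/229 = 12.1441
RR_MH = (51.6205 + 89.3922 + 33.0131) / (18.7500 + 76.8339 + 12.1441) = 174.0259 / 107.7280 = 1.61542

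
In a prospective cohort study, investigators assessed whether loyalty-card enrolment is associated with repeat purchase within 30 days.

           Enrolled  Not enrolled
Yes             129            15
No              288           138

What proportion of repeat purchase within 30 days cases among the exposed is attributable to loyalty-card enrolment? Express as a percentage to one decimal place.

68.3

Reading the table with exposure as columns: a = 129 (Enrolled, case), b = 288 (Enrolled, non-case), c = 15 (Not enrolled, case), d = 138.
Risk in exposed = 129/417 = 0.30935; risk in unexposed = 15/153 = 0.09804.
RR = 0.30935/0.09804 = 3.15540
AR% = (RR − 1)/RR × 100 = (3.15540 − 1)/3.15540 × 100 = 68.3083%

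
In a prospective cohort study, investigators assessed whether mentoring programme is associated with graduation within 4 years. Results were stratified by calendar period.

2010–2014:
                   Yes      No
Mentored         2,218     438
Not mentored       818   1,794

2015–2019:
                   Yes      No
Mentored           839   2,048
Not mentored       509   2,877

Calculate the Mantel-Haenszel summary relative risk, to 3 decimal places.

RR_MH = Σ(aᵢ·n₀ᵢ/nᵢ) / Σ(cᵢ·n₁ᵢ/nᵢ), with n₁ᵢ = aᵢ+bᵢ (exposed), n₀ᵢ = cᵢ+dᵢ (unexposed), nᵢ = n₁ᵢ+n₀ᵢ.
Stratum 1 (2010–2014): n₁ = 2656, n₀ = 2612, n = 5268; a·n₀/n = 2218·2612/5268 = 1099.7373; c·n₁/n = 818·2656/5268 = 412.4161
Stratum 2 (2015–2019): n₁ = 2887, n₀ = 3386, n = 6273; a·n₀/n = 839·3386/6273 = 452.8701; c·n₁/n = 509·2887/6273 = 234.2552
RR_MH = (1099.7373 + 452.8701) / (412.4161 + 234.2552) = 1552.6074 / 646.6713 = 2.40092

2.401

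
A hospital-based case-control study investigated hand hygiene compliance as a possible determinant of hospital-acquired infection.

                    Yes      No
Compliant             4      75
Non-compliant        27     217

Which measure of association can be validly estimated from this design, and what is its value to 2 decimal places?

0.43

Cells: a = 4, b = 75, c = 27, d = 217.
This is a hospital-based case-control study: participants were sampled on outcome status, so risks in the source population cannot be estimated directly — relative risk is not valid here. The odds ratio is the appropriate measure.
OR = (a·d)/(b·c) = (4 × 217) / (75 × 27) = 868 / 2025 = 0.42864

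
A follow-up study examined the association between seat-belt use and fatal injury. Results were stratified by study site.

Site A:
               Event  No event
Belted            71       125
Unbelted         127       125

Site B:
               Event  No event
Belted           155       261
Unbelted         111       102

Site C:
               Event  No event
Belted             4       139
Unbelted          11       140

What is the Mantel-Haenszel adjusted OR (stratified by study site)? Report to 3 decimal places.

OR_MH = Σ(aᵢdᵢ/nᵢ) / Σ(bᵢcᵢ/nᵢ), where nᵢ is the stratum total.
Stratum 1 (Site A): n = 448; a·d/n = 71·125/448 = 19.8103; b·c/n = 125·127/448 = 35.4353
Stratum 2 (Site B): n = 629; a·d/n = 155·102/629 = 25.1351; b·c/n = 261·111/629 = 46.0588
Stratum 3 (Site C): n = 294; a·d/n = 4·140/294 = 1.9048; b·c/n = 139·11/294 = 5.2007
OR_MH = (19.8103 + 25.1351 + 1.9048) / (35.4353 + 46.0588 + 5.2007) = 46.8502 / 86.6948 = 0.54040

0.540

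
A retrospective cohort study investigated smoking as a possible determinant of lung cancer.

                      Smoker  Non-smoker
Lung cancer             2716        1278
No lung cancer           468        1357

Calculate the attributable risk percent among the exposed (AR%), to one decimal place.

Reading the table with exposure as columns: a = 2716 (Smoker, case), b = 468 (Smoker, non-case), c = 1278 (Non-smoker, case), d = 1357.
Risk in exposed = 2716/3184 = 0.85302; risk in unexposed = 1278/2635 = 0.48501.
RR = 0.85302/0.48501 = 1.75876
AR% = (RR − 1)/RR × 100 = (1.75876 − 1)/1.75876 × 100 = 43.1417%

43.1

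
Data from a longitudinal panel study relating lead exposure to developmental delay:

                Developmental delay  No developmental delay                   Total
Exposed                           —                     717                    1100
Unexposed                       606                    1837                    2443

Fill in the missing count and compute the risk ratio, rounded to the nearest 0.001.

The missing cell is in the exposed row: 1100 − 717 = 383.
So a = 383, b = 717, c = 606, d = 1837.
RR = [a/(a+b)] / [c/(c+d)] = (383/1100) / (606/2443) = 0.34818/0.24806 = 1.40364

1.404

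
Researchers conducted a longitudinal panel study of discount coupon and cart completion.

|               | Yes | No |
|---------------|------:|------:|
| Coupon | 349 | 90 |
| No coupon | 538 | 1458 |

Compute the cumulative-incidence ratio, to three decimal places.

Cells: a = 349, b = 90, c = 538, d = 1458.
Risk in exposed = 349/439 = 0.79499; risk in unexposed = 538/1996 = 0.26954.
RR = 0.79499 / 0.26954 = 2.94944
The risk among the exposed is 2.95 times that among the unexposed.

2.949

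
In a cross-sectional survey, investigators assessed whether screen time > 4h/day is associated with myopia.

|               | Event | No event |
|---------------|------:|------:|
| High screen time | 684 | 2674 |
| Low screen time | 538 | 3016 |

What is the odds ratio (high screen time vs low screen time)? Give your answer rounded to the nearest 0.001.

Cells: a = 684, b = 2674, c = 538, d = 3016.
OR = (a·d)/(b·c) = (684 × 3016) / (2674 × 538) = 2062944 / 1438612 = 1.43398
The odds of myopia are about 1.43 times as high in the high screen time group.

1.434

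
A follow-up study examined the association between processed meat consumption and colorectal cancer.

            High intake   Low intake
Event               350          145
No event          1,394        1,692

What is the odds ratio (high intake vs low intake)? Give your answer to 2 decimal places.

2.93

Reading the table with exposure as columns: a = 350 (High intake, case), b = 1394 (High intake, non-case), c = 145 (Low intake, case), d = 1692.
OR = (a·d)/(b·c) = (350 × 1692) / (1394 × 145) = 592200 / 202130 = 2.92980
The odds of colorectal cancer are about 2.93 times as high in the high intake group.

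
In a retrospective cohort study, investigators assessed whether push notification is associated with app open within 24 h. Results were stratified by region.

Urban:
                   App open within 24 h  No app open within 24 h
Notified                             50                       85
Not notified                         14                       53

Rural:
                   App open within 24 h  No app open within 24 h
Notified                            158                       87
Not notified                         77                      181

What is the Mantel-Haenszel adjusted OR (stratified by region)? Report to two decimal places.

OR_MH = Σ(aᵢdᵢ/nᵢ) / Σ(bᵢcᵢ/nᵢ), where nᵢ is the stratum total.
Stratum 1 (Urban): n = 202; a·d/n = 50·53/202 = 13.1188; b·c/n = 85·14/202 = 5.8911
Stratum 2 (Rural): n = 503; a·d/n = 158·181/503 = 56.8549; b·c/n = 87·77/503 = 13.3181
OR_MH = (13.1188 + 56.8549) / (5.8911 + 13.3181) = 69.9737 / 19.2092 = 3.64272

3.64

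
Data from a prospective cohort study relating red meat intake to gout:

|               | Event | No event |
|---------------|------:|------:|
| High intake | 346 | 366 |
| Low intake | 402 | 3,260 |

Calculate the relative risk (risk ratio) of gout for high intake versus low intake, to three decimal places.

4.427

Cells: a = 346, b = 366, c = 402, d = 3260.
Risk in exposed = 346/712 = 0.48596; risk in unexposed = 402/3662 = 0.10978.
RR = 0.48596 / 0.10978 = 4.42678
The risk among the exposed is 4.43 times that among the unexposed.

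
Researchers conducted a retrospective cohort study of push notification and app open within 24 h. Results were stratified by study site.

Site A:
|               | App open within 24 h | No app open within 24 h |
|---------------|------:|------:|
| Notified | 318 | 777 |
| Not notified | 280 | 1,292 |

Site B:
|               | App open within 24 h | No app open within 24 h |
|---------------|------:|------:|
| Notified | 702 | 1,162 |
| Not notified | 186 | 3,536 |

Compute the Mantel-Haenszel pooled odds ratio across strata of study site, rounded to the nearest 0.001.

4.976

OR_MH = Σ(aᵢdᵢ/nᵢ) / Σ(bᵢcᵢ/nᵢ), where nᵢ is the stratum total.
Stratum 1 (Site A): n = 2667; a·d/n = 318·1292/2667 = 154.0517; b·c/n = 777·280/2667 = 81.5748
Stratum 2 (Site B): n = 5586; a·d/n = 702·3536/5586 = 444.3738; b·c/n = 1162·186/5586 = 38.6917
OR_MH = (154.0517 + 444.3738) / (81.5748 + 38.6917) = 598.4255 / 120.2665 = 4.97583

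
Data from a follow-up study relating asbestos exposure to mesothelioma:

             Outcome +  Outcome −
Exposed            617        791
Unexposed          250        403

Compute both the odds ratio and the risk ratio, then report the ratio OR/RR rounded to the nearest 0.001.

1.099

Cells: a = 617, b = 791, c = 250, d = 403.
OR = (617·403)/(791·250) = 248651/197750 = 1.25740
Risk in exposed = 617/1408 = 0.43821; risk in unexposed = 250/653 = 0.38285; RR = 1.14461
OR/RR = 1.25740 / 1.14461 = 1.09855
The outcome is not rare, so the OR lies further from 1 than the RR.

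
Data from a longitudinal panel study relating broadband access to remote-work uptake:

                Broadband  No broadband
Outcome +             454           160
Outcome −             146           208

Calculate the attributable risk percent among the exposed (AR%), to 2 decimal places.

42.54

Reading the table with exposure as columns: a = 454 (Broadband, case), b = 146 (Broadband, non-case), c = 160 (No broadband, case), d = 208.
Risk in exposed = 454/600 = 0.75667; risk in unexposed = 160/368 = 0.43478.
RR = 0.75667/0.43478 = 1.74033
AR% = (RR − 1)/RR × 100 = (1.74033 − 1)/1.74033 × 100 = 42.5397%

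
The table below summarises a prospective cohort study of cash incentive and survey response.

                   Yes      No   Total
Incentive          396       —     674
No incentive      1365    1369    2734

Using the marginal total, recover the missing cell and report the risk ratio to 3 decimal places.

1.177

The missing cell is in the exposed row: 674 − 396 = 278.
So a = 396, b = 278, c = 1365, d = 1369.
RR = [a/(a+b)] / [c/(c+d)] = (396/674) / (1365/2734) = 0.58754/0.49927 = 1.17680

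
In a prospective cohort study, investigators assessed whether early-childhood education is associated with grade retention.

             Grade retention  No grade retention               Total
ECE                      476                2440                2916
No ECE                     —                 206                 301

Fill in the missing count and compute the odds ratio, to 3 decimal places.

The missing cell is in the unexposed row: 301 − 206 = 95.
So a = 476, b = 2440, c = 95, d = 206.
OR = (a·d)/(b·c) = (476 × 206) / (2440 × 95) = 98056 / 231800 = 0.42302

0.423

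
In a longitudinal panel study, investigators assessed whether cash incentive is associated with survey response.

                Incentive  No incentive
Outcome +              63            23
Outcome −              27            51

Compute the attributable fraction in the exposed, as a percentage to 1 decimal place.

Reading the table with exposure as columns: a = 63 (Incentive, case), b = 27 (Incentive, non-case), c = 23 (No incentive, case), d = 51.
Risk in exposed = 63/90 = 0.70000; risk in unexposed = 23/74 = 0.31081.
RR = 0.70000/0.31081 = 2.25217
AR% = (RR − 1)/RR × 100 = (2.25217 − 1)/2.25217 × 100 = 55.5985%

55.6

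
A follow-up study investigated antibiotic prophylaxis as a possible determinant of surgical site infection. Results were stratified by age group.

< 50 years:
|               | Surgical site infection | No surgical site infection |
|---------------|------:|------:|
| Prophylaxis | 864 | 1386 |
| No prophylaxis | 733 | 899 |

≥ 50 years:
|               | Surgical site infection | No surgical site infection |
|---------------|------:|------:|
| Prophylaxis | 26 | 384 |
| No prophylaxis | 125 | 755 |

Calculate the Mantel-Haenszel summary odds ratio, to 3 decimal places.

OR_MH = Σ(aᵢdᵢ/nᵢ) / Σ(bᵢcᵢ/nᵢ), where nᵢ is the stratum total.
Stratum 1 (< 50 years): n = 3882; a·d/n = 864·899/3882 = 200.0866; b·c/n = 1386·733/3882 = 261.7048
Stratum 2 (≥ 50 years): n = 1290; a·d/n = 26·755/1290 = 15.2171; b·c/n = 384·125/1290 = 37.2093
OR_MH = (200.0866 + 15.2171) / (261.7048 + 37.2093) = 215.3036 / 298.9141 = 0.72029

0.720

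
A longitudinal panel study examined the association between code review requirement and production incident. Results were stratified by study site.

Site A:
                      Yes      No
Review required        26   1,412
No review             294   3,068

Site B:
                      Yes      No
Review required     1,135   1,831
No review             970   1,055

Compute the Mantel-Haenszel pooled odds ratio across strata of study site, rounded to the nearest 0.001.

0.580

OR_MH = Σ(aᵢdᵢ/nᵢ) / Σ(bᵢcᵢ/nᵢ), where nᵢ is the stratum total.
Stratum 1 (Site A): n = 4800; a·d/n = 26·3068/4800 = 16.6183; b·c/n = 1412·294/4800 = 86.4850
Stratum 2 (Site B): n = 4991; a·d/n = 1135·1055/4991 = 239.9169; b·c/n = 1831·970/4991 = 355.8545
OR_MH = (16.6183 + 239.9169) / (86.4850 + 355.8545) = 256.5352 / 442.3395 = 0.57995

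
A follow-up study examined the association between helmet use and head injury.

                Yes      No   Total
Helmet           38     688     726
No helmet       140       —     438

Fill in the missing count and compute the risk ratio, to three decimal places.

0.164

The missing cell is in the unexposed row: 438 − 140 = 298.
So a = 38, b = 688, c = 140, d = 298.
RR = [a/(a+b)] / [c/(c+d)] = (38/726) / (140/438) = 0.05234/0.31963 = 0.16375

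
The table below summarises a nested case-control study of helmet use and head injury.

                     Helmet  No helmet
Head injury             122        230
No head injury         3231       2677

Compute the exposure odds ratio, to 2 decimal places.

Reading the table with exposure as columns: a = 122 (Helmet, case), b = 3231 (Helmet, non-case), c = 230 (No helmet, case), d = 2677.
OR = (a·d)/(b·c) = (122 × 2677) / (3231 × 230) = 326594 / 743130 = 0.43948
Exposure is associated with lower odds of head injury (OR = 0.44 < 1).

0.44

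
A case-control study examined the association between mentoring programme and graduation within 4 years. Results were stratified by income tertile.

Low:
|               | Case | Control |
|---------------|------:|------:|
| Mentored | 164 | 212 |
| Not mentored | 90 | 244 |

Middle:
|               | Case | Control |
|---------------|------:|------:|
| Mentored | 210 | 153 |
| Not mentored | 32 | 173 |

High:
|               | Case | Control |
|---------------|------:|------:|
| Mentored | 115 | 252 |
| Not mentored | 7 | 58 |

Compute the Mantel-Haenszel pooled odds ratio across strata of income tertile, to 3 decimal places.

OR_MH = Σ(aᵢdᵢ/nᵢ) / Σ(bᵢcᵢ/nᵢ), where nᵢ is the stratum total.
Stratum 1 (Low): n = 710; a·d/n = 164·244/710 = 56.3606; b·c/n = 212·90/710 = 26.8732
Stratum 2 (Middle): n = 568; a·d/n = 210·173/568 = 63.9613; b·c/n = 153·32/568 = 8.6197
Stratum 3 (High): n = 432; a·d/n = 115·58/432 = 15.4398; b·c/n = 252·7/432 = 4.0833
OR_MH = (56.3606 + 63.9613 + 15.4398) / (26.8732 + 8.6197 + 4.0833) = 135.7616 / 39.5763 = 3.43038

3.430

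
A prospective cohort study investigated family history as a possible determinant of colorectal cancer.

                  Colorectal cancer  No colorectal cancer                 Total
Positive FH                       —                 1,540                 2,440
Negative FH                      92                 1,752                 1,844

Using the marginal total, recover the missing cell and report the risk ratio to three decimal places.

The missing cell is in the exposed row: 2440 − 1540 = 900.
So a = 900, b = 1540, c = 92, d = 1752.
RR = [a/(a+b)] / [c/(c+d)] = (900/2440) / (92/1844) = 0.36885/0.04989 = 7.39309

7.393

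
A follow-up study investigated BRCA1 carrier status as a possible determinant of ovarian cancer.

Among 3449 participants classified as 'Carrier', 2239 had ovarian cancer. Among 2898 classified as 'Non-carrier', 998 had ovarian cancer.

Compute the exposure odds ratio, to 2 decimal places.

3.52

From the description: a = 2239, b = 1210, c = 998, d = 1900.
OR = (a·d)/(b·c) = (2239 × 1900) / (1210 × 998) = 4254100 / 1207580 = 3.52283
The odds of ovarian cancer are about 3.52 times as high in the carrier group.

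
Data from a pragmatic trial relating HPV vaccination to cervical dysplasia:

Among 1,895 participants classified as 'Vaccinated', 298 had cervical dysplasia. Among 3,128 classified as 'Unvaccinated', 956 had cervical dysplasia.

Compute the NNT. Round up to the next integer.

Risk in treated group = 298/1895 = 0.15726; risk in control = 956/3128 = 0.30563.
Absolute risk reduction = 0.30563 − 0.15726 = 0.14837
NNT = 1 / ARR = 1 / 0.14837 = 6.740 → round up → 7

7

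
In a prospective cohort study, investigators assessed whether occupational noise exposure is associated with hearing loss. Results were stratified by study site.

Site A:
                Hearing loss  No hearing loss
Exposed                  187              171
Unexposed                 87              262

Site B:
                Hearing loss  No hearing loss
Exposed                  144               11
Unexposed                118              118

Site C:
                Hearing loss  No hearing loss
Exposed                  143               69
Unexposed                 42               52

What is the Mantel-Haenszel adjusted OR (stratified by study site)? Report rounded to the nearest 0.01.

4.05

OR_MH = Σ(aᵢdᵢ/nᵢ) / Σ(bᵢcᵢ/nᵢ), where nᵢ is the stratum total.
Stratum 1 (Site A): n = 707; a·d/n = 187·262/707 = 69.2984; b·c/n = 171·87/707 = 21.0424
Stratum 2 (Site B): n = 391; a·d/n = 144·118/391 = 43.4578; b·c/n = 11·118/391 = 3.3197
Stratum 3 (Site C): n = 306; a·d/n = 143·52/306 = 24.3007; b·c/n = 69·42/306 = 9.4706
OR_MH = (69.2984 + 43.4578 + 24.3007) / (21.0424 + 3.3197 + 9.4706) = 137.0569 / 33.8327 = 4.05102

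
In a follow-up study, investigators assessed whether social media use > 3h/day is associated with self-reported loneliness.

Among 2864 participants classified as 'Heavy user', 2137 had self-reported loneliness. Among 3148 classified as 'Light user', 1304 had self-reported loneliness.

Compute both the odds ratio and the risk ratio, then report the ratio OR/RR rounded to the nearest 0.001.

2.308

From the description: a = 2137, b = 727, c = 1304, d = 1844.
OR = (2137·1844)/(727·1304) = 3940628/948008 = 4.15675
Risk in exposed = 2137/2864 = 0.74616; risk in unexposed = 1304/3148 = 0.41423; RR = 1.80131
OR/RR = 4.15675 / 1.80131 = 2.30762
The outcome is not rare, so the OR lies further from 1 than the RR.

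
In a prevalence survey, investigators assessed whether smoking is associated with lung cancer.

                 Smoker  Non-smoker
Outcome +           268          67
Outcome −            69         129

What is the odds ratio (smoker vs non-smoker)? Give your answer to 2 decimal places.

Reading the table with exposure as columns: a = 268 (Smoker, case), b = 69 (Smoker, non-case), c = 67 (Non-smoker, case), d = 129.
OR = (a·d)/(b·c) = (268 × 129) / (69 × 67) = 34572 / 4623 = 7.47826
The odds of lung cancer are about 7.48 times as high in the smoker group.

7.48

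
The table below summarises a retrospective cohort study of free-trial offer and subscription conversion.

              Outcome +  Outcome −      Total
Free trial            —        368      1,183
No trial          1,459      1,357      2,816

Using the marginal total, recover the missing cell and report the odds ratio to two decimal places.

The missing cell is in the exposed row: 1183 − 368 = 815.
So a = 815, b = 368, c = 1459, d = 1357.
OR = (a·d)/(b·c) = (815 × 1357) / (368 × 1459) = 1105955 / 536912 = 2.05984

2.06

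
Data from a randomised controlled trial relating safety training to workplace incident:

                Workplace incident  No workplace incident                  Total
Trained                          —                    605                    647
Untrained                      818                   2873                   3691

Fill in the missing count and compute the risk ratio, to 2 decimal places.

0.29

The missing cell is in the exposed row: 647 − 605 = 42.
So a = 42, b = 605, c = 818, d = 2873.
RR = [a/(a+b)] / [c/(c+d)] = (42/647) / (818/3691) = 0.06491/0.22162 = 0.29291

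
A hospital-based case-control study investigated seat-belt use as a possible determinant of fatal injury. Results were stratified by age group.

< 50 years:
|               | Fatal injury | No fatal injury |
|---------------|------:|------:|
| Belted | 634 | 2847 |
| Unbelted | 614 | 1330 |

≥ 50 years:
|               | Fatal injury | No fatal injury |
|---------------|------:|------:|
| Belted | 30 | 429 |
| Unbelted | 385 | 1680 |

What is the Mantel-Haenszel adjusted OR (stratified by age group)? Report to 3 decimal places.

0.452

OR_MH = Σ(aᵢdᵢ/nᵢ) / Σ(bᵢcᵢ/nᵢ), where nᵢ is the stratum total.
Stratum 1 (< 50 years): n = 5425; a·d/n = 634·1330/5425 = 155.4323; b·c/n = 2847·614/5425 = 322.2227
Stratum 2 (≥ 50 years): n = 2524; a·d/n = 30·1680/2524 = 19.9683; b·c/n = 429·385/2524 = 65.4378
OR_MH = (155.4323 + 19.9683) / (322.2227 + 65.4378) = 175.4006 / 387.6605 = 0.45246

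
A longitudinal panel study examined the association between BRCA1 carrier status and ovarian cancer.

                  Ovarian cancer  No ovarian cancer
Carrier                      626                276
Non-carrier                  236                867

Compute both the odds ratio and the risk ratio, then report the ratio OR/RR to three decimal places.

Cells: a = 626, b = 276, c = 236, d = 867.
OR = (626·867)/(276·236) = 542742/65136 = 8.33244
Risk in exposed = 626/902 = 0.69401; risk in unexposed = 236/1103 = 0.21396; RR = 3.24363
OR/RR = 8.33244 / 3.24363 = 2.56886
The outcome is not rare, so the OR lies further from 1 than the RR.

2.569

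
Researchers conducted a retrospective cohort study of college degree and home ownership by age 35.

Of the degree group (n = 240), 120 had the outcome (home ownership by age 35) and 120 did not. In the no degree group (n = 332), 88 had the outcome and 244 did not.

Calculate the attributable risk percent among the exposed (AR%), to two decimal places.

From the description: a = 120, b = 120, c = 88, d = 244.
Risk in exposed = 120/240 = 0.50000; risk in unexposed = 88/332 = 0.26506.
RR = 0.50000/0.26506 = 1.88636
AR% = (RR − 1)/RR × 100 = (1.88636 − 1)/1.88636 × 100 = 46.9880%

46.99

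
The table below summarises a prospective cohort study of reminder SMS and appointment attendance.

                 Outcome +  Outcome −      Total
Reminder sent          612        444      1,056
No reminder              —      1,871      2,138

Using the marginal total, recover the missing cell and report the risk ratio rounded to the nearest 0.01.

The missing cell is in the unexposed row: 2138 − 1871 = 267.
So a = 612, b = 444, c = 267, d = 1871.
RR = [a/(a+b)] / [c/(c+d)] = (612/1056) / (267/2138) = 0.57955/0.12488 = 4.64070

4.64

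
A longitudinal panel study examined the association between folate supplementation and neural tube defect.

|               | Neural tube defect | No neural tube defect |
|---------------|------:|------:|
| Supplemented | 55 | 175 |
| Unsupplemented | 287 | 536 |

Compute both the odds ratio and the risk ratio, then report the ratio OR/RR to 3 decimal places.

0.856

Cells: a = 55, b = 175, c = 287, d = 536.
OR = (55·536)/(175·287) = 29480/50225 = 0.58696
Risk in exposed = 55/230 = 0.23913; risk in unexposed = 287/823 = 0.34872; RR = 0.68573
OR/RR = 0.58696 / 0.68573 = 0.85596
The outcome is not rare, so the OR lies further from 1 than the RR.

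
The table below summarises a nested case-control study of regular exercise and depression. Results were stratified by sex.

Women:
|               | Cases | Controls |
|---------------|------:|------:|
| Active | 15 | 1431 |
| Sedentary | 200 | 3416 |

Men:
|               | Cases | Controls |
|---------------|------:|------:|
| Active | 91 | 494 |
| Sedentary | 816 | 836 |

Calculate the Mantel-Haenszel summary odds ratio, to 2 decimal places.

0.19

OR_MH = Σ(aᵢdᵢ/nᵢ) / Σ(bᵢcᵢ/nᵢ), where nᵢ is the stratum total.
Stratum 1 (Women): n = 5062; a·d/n = 15·3416/5062 = 10.1225; b·c/n = 1431·200/5062 = 56.5389
Stratum 2 (Men): n = 2237; a·d/n = 91·836/2237 = 34.0080; b·c/n = 494·816/2237 = 180.1985
OR_MH = (10.1225 + 34.0080) / (56.5389 + 180.1985) = 44.1305 / 236.7374 = 0.18641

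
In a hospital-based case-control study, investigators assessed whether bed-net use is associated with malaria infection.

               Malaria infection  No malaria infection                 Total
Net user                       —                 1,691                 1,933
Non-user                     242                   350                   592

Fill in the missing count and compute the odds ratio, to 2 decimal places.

0.21

The missing cell is in the exposed row: 1933 − 1691 = 242.
So a = 242, b = 1691, c = 242, d = 350.
OR = (a·d)/(b·c) = (242 × 350) / (1691 × 242) = 84700 / 409222 = 0.20698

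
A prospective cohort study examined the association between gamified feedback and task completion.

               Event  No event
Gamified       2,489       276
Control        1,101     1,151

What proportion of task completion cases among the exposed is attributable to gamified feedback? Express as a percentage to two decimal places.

45.69

Cells: a = 2489, b = 276, c = 1101, d = 1151.
Risk in exposed = 2489/2765 = 0.90018; risk in unexposed = 1101/2252 = 0.48890.
RR = 0.90018/0.48890 = 1.84124
AR% = (RR − 1)/RR × 100 = (1.84124 − 1)/1.84124 × 100 = 45.6888%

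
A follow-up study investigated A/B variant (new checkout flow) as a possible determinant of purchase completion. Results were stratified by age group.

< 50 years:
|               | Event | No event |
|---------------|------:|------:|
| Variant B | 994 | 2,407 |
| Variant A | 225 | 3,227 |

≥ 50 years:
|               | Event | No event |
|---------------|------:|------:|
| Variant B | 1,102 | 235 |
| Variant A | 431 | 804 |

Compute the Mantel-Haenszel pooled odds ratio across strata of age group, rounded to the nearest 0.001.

6.862

OR_MH = Σ(aᵢdᵢ/nᵢ) / Σ(bᵢcᵢ/nᵢ), where nᵢ is the stratum total.
Stratum 1 (< 50 years): n = 6853; a·d/n = 994·3227/6853 = 468.0633; b·c/n = 2407·225/6853 = 79.0274
Stratum 2 (≥ 50 years): n = 2572; a·d/n = 1102·804/2572 = 344.4821; b·c/n = 235·431/2572 = 39.3799
OR_MH = (468.0633 + 344.4821) / (79.0274 + 39.3799) = 812.5454 / 118.4073 = 6.86229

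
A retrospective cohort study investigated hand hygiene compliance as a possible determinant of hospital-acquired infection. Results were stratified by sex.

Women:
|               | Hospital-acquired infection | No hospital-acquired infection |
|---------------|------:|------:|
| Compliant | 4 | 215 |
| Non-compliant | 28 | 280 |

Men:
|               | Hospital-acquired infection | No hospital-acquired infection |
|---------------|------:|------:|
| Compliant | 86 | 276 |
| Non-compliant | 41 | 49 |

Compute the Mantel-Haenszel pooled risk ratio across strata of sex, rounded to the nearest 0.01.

0.44

RR_MH = Σ(aᵢ·n₀ᵢ/nᵢ) / Σ(cᵢ·n₁ᵢ/nᵢ), with n₁ᵢ = aᵢ+bᵢ (exposed), n₀ᵢ = cᵢ+dᵢ (unexposed), nᵢ = n₁ᵢ+n₀ᵢ.
Stratum 1 (Women): n₁ = 219, n₀ = 308, n = 527; a·n₀/n = 4·308/527 = 2.3378; c·n₁/n = 28·219/527 = 11.6357
Stratum 2 (Men): n₁ = 362, n₀ = 90, n = 452; a·n₀/n = 86·90/452 = 17.1239; c·n₁/n = 41·362/452 = 32.8363
RR_MH = (2.3378 + 17.1239) / (11.6357 + 32.8363) = 19.4617 / 44.4720 = 0.43762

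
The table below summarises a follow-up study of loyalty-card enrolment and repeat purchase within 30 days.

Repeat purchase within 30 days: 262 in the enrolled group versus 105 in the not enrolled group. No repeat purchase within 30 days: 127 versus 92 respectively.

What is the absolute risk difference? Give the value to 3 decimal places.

0.141

From the description: a = 262, b = 127, c = 105, d = 92.
Risk in exposed = 262/389 = 0.673522; risk in unexposed = 105/197 = 0.532995.
Risk difference = 0.673522 − 0.532995 = 0.140527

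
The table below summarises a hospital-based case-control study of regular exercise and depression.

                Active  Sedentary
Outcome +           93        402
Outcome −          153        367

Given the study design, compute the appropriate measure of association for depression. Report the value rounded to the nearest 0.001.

0.555

Reading the table with exposure as columns: a = 93 (Active, case), b = 153 (Active, non-case), c = 402 (Sedentary, case), d = 367.
This is a hospital-based case-control study: participants were sampled on outcome status, so risks in the source population cannot be estimated directly — relative risk is not valid here. The odds ratio is the appropriate measure.
OR = (a·d)/(b·c) = (93 × 367) / (153 × 402) = 34131 / 61506 = 0.55492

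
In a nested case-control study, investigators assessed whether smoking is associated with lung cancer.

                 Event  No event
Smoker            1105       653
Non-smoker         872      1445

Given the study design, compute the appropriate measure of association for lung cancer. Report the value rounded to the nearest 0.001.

Cells: a = 1105, b = 653, c = 872, d = 1445.
This is a nested case-control study: participants were sampled on outcome status, so risks in the source population cannot be estimated directly — relative risk is not valid here. The odds ratio is the appropriate measure.
OR = (a·d)/(b·c) = (1105 × 1445) / (653 × 872) = 1596725 / 569416 = 2.80414

2.804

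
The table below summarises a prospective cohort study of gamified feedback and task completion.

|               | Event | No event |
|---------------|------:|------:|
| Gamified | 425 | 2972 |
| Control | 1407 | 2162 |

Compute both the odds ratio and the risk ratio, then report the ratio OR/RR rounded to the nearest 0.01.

Cells: a = 425, b = 2972, c = 1407, d = 2162.
OR = (425·2162)/(2972·1407) = 918850/4181604 = 0.21974
Risk in exposed = 425/3397 = 0.12511; risk in unexposed = 1407/3569 = 0.39423; RR = 0.31736
OR/RR = 0.21974 / 0.31736 = 0.69240
The outcome is not rare, so the OR lies further from 1 than the RR.

0.69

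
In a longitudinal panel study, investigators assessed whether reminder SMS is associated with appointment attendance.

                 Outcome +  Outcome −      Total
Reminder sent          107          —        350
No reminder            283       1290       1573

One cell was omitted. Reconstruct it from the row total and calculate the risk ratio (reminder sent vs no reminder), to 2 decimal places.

The missing cell is in the exposed row: 350 − 107 = 243.
So a = 107, b = 243, c = 283, d = 1290.
RR = [a/(a+b)] / [c/(c+d)] = (107/350) / (283/1573) = 0.30571/0.17991 = 1.69925

1.70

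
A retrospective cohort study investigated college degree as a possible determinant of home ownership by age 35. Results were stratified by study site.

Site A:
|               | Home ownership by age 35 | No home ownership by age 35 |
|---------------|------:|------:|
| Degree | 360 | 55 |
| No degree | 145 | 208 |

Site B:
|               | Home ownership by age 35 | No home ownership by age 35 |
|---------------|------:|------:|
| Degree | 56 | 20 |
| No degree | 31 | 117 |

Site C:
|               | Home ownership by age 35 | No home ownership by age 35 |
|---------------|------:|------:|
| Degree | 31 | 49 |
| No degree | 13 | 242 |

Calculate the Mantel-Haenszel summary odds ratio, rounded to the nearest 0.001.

9.908

OR_MH = Σ(aᵢdᵢ/nᵢ) / Σ(bᵢcᵢ/nᵢ), where nᵢ is the stratum total.
Stratum 1 (Site A): n = 768; a·d/n = 360·208/768 = 97.5000; b·c/n = 55·145/768 = 10.3841
Stratum 2 (Site B): n = 224; a·d/n = 56·117/224 = 29.2500; b·c/n = 20·31/224 = 2.7679
Stratum 3 (Site C): n = 335; a·d/n = 31·242/335 = 22.3940; b·c/n = 49·13/335 = 1.9015
OR_MH = (97.5000 + 29.2500 + 22.3940) / (10.3841 + 2.7679 + 1.9015) = 149.1440 / 15.0535 = 9.90762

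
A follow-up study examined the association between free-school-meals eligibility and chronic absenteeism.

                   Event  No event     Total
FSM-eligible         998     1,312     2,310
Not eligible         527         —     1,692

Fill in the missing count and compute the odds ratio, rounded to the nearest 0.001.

The missing cell is in the unexposed row: 1692 − 527 = 1165.
So a = 998, b = 1312, c = 527, d = 1165.
OR = (a·d)/(b·c) = (998 × 1165) / (1312 × 527) = 1162670 / 691424 = 1.68156

1.682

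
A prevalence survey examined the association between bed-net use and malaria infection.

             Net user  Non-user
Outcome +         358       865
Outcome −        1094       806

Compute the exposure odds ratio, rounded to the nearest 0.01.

0.30

Reading the table with exposure as columns: a = 358 (Net user, case), b = 1094 (Net user, non-case), c = 865 (Non-user, case), d = 806.
OR = (a·d)/(b·c) = (358 × 806) / (1094 × 865) = 288548 / 946310 = 0.30492
Exposure is associated with lower odds of malaria infection (OR = 0.30 < 1).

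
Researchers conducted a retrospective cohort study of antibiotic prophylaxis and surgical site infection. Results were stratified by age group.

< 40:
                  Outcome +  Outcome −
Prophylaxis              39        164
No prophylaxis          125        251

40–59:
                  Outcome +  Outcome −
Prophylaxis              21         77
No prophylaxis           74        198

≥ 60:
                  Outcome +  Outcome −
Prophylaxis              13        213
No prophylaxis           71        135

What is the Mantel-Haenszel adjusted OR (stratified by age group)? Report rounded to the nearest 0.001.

0.375

OR_MH = Σ(aᵢdᵢ/nᵢ) / Σ(bᵢcᵢ/nᵢ), where nᵢ is the stratum total.
Stratum 1 (< 40): n = 579; a·d/n = 39·251/579 = 16.9067; b·c/n = 164·125/579 = 35.4059
Stratum 2 (40–59): n = 370; a·d/n = 21·198/370 = 11.2378; b·c/n = 77·74/370 = 15.4000
Stratum 3 (≥ 60): n = 432; a·d/n = 13·135/432 = 4.0625; b·c/n = 213·71/432 = 35.0069
OR_MH = (16.9067 + 11.2378 + 4.0625) / (35.4059 + 15.4000 + 35.0069) = 32.2071 / 85.8128 = 0.37532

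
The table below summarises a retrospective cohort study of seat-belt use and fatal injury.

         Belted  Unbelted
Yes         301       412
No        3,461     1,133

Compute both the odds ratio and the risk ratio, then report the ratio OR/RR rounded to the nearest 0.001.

0.797

Reading the table with exposure as columns: a = 301 (Belted, case), b = 3461 (Belted, non-case), c = 412 (Unbelted, case), d = 1133.
OR = (301·1133)/(3461·412) = 341033/1425932 = 0.23916
Risk in exposed = 301/3762 = 0.08001; risk in unexposed = 412/1545 = 0.26667; RR = 0.30004
OR/RR = 0.23916 / 0.30004 = 0.79711
The outcome is not rare, so the OR lies further from 1 than the RR.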